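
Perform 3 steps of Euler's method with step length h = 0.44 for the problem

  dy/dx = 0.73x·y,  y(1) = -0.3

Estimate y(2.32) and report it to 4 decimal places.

-0.9297

Euler: y_{n+1} = y_n + h·f(x_n, y_n).
x=1.000000, y=-0.300000: f=-0.219000 → y ← -0.300000 + 0.44·(-0.219000) = -0.396360
x=1.440000, y=-0.396360: f=-0.416654 → y ← -0.396360 + 0.44·(-0.416654) = -0.579688
x=1.880000, y=-0.579688: f=-0.795563 → y ← -0.579688 + 0.44·(-0.795563) = -0.929735
y(2.32) ≈ -0.9297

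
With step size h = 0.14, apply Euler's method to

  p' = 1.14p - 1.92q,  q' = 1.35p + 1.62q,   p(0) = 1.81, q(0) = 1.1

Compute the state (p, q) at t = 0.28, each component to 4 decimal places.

1.6363, 2.4160

Euler on (p,q): p_{n+1} = p_n + h·p', q_{n+1} = q_n + h·q'.
0.000000: (1.810000, 1.100000); f=(-0.048600, 4.225500) → (1.803196, 1.691570)
0.140000: (1.803196, 1.691570); f=(-1.192171, 5.174658) → (1.636292, 2.416022)
(p(0.28), q(0.28)) ≈ (1.6363, 2.4160)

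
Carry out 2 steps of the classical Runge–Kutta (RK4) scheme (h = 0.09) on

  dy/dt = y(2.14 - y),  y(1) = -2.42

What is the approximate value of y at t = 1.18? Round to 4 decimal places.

RK4: k1 = f(t_n, y_n); k2 = f(t_n + h/2, y_n + (h/2)·k1); k3 = f(t_n + h/2, y_n + (h/2)·k2); k4 = f(t_n + h, y_n + h·k3); y_{n+1} = y_n + (h/6)·(k1 + 2k2 + 2k3 + k4).
t=1.000000, y=-2.420000:
  k1 = f(1.000000, -2.420000) = -11.035200
  k2 = f(1.045000, -2.916584) = -14.747952
  k3 = f(1.045000, -3.083658) = -16.107973
  k4 = f(1.090000, -3.869718) = -23.255910
  y ← -2.420000 + (0.09/6)·(k1 + 2k2 + 2k3 + k4) = -3.860044
t=1.090000, y=-3.860044:
  k1 = f(1.090000, -3.860044) = -23.160438
  k2 = f(1.135000, -4.902264) = -34.523039
  k3 = f(1.135000, -5.413581) = -40.891925
  k4 = f(1.180000, -7.540318) = -72.992670
  y ← -3.860044 + (0.09/6)·(k1 + 2k2 + 2k3 + k4) = -7.564790
y(1.18) ≈ -7.5648

-7.5648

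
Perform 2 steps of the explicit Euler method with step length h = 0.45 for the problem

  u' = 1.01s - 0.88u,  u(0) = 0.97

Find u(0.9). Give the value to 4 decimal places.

Euler: u_{n+1} = u_n + h·f(s_n, u_n).
s=0.000000, u=0.970000: f=-0.853600 → u ← 0.970000 + 0.45·(-0.853600) = 0.585880
s=0.450000, u=0.585880: f=-0.061074 → u ← 0.585880 + 0.45·(-0.061074) = 0.558397
u(0.9) ≈ 0.5584

0.5584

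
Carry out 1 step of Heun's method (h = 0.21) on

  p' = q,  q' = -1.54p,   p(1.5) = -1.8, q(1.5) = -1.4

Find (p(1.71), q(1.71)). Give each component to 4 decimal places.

-2.0329, -0.7703

Heun on (p,q): k1 = f(t_n, state_n); k2 = f(t_n + h, state_n + h·k1); state_{n+1} = state_n + (h/2)·(k1 + k2).
1.500000: (-1.800000, -1.400000)
  k1 = (-1.400000, 2.772000)
  predictor → (-2.094000, -0.817880)
  k2 = (-0.817880, 3.224760)
  → (-2.032877, -0.770340)
(p(1.71), q(1.71)) ≈ (-2.0329, -0.7703)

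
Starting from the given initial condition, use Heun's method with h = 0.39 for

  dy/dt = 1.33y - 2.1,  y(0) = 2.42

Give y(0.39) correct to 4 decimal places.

Heun: k1 = f(t_n, y_n); k2 = f(t_n + h, y_n + h·k1); y_{n+1} = y_n + (h/2)·(k1 + k2).
t=0.000000, y=2.420000:
  k1 = f(0.000000, 2.420000) = 1.118600
  k2 = f(0.390000, 2.856254) = 1.698818
  y ← 2.420000 + (0.39/2)·(1.118600 + 1.698818) = 2.969396
y(0.39) ≈ 2.9694

2.9694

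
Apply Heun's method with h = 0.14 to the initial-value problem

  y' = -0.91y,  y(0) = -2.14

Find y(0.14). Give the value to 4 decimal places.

Heun: k1 = f(t_n, y_n); k2 = f(t_n + h, y_n + h·k1); y_{n+1} = y_n + (h/2)·(k1 + k2).
t=0.000000, y=-2.140000:
  k1 = f(0.000000, -2.140000) = 1.947400
  k2 = f(0.140000, -1.867364) = 1.699301
  y ← -2.140000 + (0.14/2)·(1.947400 + 1.699301) = -1.884731
y(0.14) ≈ -1.8847

-1.8847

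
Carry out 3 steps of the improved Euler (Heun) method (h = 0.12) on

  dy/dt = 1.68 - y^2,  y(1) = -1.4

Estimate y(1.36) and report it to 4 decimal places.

-1.5732

Heun: k1 = f(t_n, y_n); k2 = f(t_n + h, y_n + h·k1); y_{n+1} = y_n + (h/2)·(k1 + k2).
t=1.000000, y=-1.400000:
  k1 = f(1.000000, -1.400000) = -0.280000
  k2 = f(1.120000, -1.433600) = -0.375209
  y ← -1.400000 + (0.12/2)·(-0.280000 + (-0.375209)) = -1.439313
t=1.120000, y=-1.439313:
  k1 = f(1.120000, -1.439313) = -0.391621
  k2 = f(1.240000, -1.486307) = -0.529109
  y ← -1.439313 + (0.12/2)·(-0.391621 + (-0.529109)) = -1.494556
t=1.240000, y=-1.494556:
  k1 = f(1.240000, -1.494556) = -0.553698
  k2 = f(1.360000, -1.561000) = -0.756721
  y ← -1.494556 + (0.12/2)·(-0.553698 + (-0.756721)) = -1.573181
y(1.36) ≈ -1.5732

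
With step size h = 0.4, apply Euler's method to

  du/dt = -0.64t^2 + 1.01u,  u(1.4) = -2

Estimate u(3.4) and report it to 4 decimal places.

Euler: u_{n+1} = u_n + h·f(t_n, u_n).
t=1.400000, u=-2.000000: f=-3.274400 → u ← -2.000000 + 0.4·(-3.274400) = -3.309760
t=1.800000, u=-3.309760: f=-5.416458 → u ← -3.309760 + 0.4·(-5.416458) = -5.476343
t=2.200000, u=-5.476343: f=-8.628706 → u ← -5.476343 + 0.4·(-8.628706) = -8.927826
t=2.600000, u=-8.927826: f=-13.343504 → u ← -8.927826 + 0.4·(-13.343504) = -14.265227
t=3.000000, u=-14.265227: f=-20.167879 → u ← -14.265227 + 0.4·(-20.167879) = -22.332379
u(3.4) ≈ -22.3324

-22.3324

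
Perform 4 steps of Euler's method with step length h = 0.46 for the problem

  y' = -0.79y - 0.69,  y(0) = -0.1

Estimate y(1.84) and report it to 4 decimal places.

Euler: y_{n+1} = y_n + h·f(x_n, y_n).
x=0.000000, y=-0.100000: f=-0.611000 → y ← -0.100000 + 0.46·(-0.611000) = -0.381060
x=0.460000, y=-0.381060: f=-0.388963 → y ← -0.381060 + 0.46·(-0.388963) = -0.559983
x=0.920000, y=-0.559983: f=-0.247614 → y ← -0.559983 + 0.46·(-0.247614) = -0.673885
x=1.380000, y=-0.673885: f=-0.157631 → y ← -0.673885 + 0.46·(-0.157631) = -0.746395
y(1.84) ≈ -0.7464

-0.7464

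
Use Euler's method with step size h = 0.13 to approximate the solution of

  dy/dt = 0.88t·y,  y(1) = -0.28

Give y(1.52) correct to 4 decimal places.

-0.4673

Euler: y_{n+1} = y_n + h·f(t_n, y_n).
t=1.000000, y=-0.280000: f=-0.246400 → y ← -0.280000 + 0.13·(-0.246400) = -0.312032
t=1.130000, y=-0.312032: f=-0.310285 → y ← -0.312032 + 0.13·(-0.310285) = -0.352369
t=1.260000, y=-0.352369: f=-0.390707 → y ← -0.352369 + 0.13·(-0.390707) = -0.403161
t=1.390000, y=-0.403161: f=-0.493146 → y ← -0.403161 + 0.13·(-0.493146) = -0.467270
y(1.52) ≈ -0.4673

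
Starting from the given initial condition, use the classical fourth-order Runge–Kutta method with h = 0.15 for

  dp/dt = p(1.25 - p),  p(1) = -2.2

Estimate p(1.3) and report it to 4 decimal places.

-14.8156

RK4: k1 = f(t_n, p_n); k2 = f(t_n + h/2, p_n + (h/2)·k1); k3 = f(t_n + h/2, p_n + (h/2)·k2); k4 = f(t_n + h, p_n + h·k3); p_{n+1} = p_n + (h/6)·(k1 + 2k2 + 2k3 + k4).
t=1.000000, p=-2.200000:
  k1 = f(1.000000, -2.200000) = -7.590000
  k2 = f(1.075000, -2.769250) = -11.130308
  k3 = f(1.075000, -3.034773) = -13.003314
  k4 = f(1.150000, -4.150497) = -22.414748
  p ← -2.200000 + (0.15/6)·(k1 + 2k2 + 2k3 + k4) = -4.156800
t=1.150000, p=-4.156800:
  k1 = f(1.150000, -4.156800) = -22.474984
  k2 = f(1.225000, -5.842424) = -41.436943
  k3 = f(1.225000, -7.264571) = -61.854699
  k4 = f(1.300000, -13.435005) = -197.293105
  p ← -4.156800 + (0.15/6)·(k1 + 2k2 + 2k3 + k4) = -14.815584
p(1.3) ≈ -14.8156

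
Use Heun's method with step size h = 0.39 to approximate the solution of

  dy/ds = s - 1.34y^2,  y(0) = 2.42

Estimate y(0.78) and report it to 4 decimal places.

Heun: k1 = f(s_n, y_n); k2 = f(s_n + h, y_n + h·k1); y_{n+1} = y_n + (h/2)·(k1 + k2).
s=0.000000, y=2.420000:
  k1 = f(0.000000, 2.420000) = -7.847576
  k2 = f(0.390000, -0.640555) = -0.159816
  y ← 2.420000 + (0.39/2)·(-7.847576 + (-0.159816)) = 0.858559
s=0.390000, y=0.858559:
  k1 = f(0.390000, 0.858559) = -0.597745
  k2 = f(0.780000, 0.625438) = 0.255828
  y ← 0.858559 + (0.39/2)·(-0.597745 + 0.255828) = 0.791885
y(0.78) ≈ 0.7919

0.7919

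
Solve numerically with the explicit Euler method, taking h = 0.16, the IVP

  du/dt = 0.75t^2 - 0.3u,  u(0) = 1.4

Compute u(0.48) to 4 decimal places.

1.2231

Euler: u_{n+1} = u_n + h·f(t_n, u_n).
t=0.000000, u=1.400000: f=-0.420000 → u ← 1.400000 + 0.16·(-0.420000) = 1.332800
t=0.160000, u=1.332800: f=-0.380640 → u ← 1.332800 + 0.16·(-0.380640) = 1.271898
t=0.320000, u=1.271898: f=-0.304769 → u ← 1.271898 + 0.16·(-0.304769) = 1.223135
u(0.48) ≈ 1.2231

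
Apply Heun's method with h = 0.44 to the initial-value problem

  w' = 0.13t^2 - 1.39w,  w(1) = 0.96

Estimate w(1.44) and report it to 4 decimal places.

Heun: k1 = f(t_n, w_n); k2 = f(t_n + h, w_n + h·k1); w_{n+1} = w_n + (h/2)·(k1 + k2).
t=1.000000, w=0.960000:
  k1 = f(1.000000, 0.960000) = -1.204400
  k2 = f(1.440000, 0.430064) = -0.328221
  w ← 0.960000 + (0.44/2)·(-1.204400 + (-0.328221)) = 0.622823
w(1.44) ≈ 0.6228

0.6228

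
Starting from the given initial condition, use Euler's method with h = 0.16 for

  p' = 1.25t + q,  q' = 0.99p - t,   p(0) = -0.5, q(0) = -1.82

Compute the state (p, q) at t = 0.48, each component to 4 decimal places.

Euler on (p,q): p_{n+1} = p_n + h·p', q_{n+1} = q_n + h·q'.
0.000000: (-0.500000, -1.820000); f=(-1.820000, -0.495000) → (-0.791200, -1.899200)
0.160000: (-0.791200, -1.899200); f=(-1.699200, -0.943288) → (-1.063072, -2.050126)
0.320000: (-1.063072, -2.050126); f=(-1.650126, -1.372441) → (-1.327092, -2.269717)
(p(0.48), q(0.48)) ≈ (-1.3271, -2.2697)

-1.3271, -2.2697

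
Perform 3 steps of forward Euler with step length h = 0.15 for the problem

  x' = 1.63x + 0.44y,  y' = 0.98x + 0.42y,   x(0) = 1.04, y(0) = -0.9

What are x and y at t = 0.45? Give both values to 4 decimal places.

Euler on (x,y): x_{n+1} = x_n + h·x', y_{n+1} = y_n + h·y'.
0.000000: (1.040000, -0.900000); f=(1.299200, 0.641200) → (1.234880, -0.803820)
0.150000: (1.234880, -0.803820); f=(1.659174, 0.872578) → (1.483756, -0.672933)
0.300000: (1.483756, -0.672933); f=(2.122432, 1.171449) → (1.802121, -0.497216)
(x(0.45), y(0.45)) ≈ (1.8021, -0.4972)

1.8021, -0.4972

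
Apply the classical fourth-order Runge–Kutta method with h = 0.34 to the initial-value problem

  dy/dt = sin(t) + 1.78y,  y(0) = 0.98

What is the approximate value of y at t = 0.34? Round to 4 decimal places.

RK4: k1 = f(t_n, y_n); k2 = f(t_n + h/2, y_n + (h/2)·k1); k3 = f(t_n + h/2, y_n + (h/2)·k2); k4 = f(t_n + h, y_n + h·k3); y_{n+1} = y_n + (h/6)·(k1 + 2k2 + 2k3 + k4).
t=0.000000, y=0.980000:
  k1 = f(0.000000, 0.980000) = 1.744400
  k2 = f(0.170000, 1.276548) = 2.441438
  k3 = f(0.170000, 1.395044) = 2.652361
  k4 = f(0.340000, 1.881803) = 3.683096
  y ← 0.980000 + (0.34/6)·(k1 + 2k2 + 2k3 + k4) = 1.864855
y(0.34) ≈ 1.8649

1.8649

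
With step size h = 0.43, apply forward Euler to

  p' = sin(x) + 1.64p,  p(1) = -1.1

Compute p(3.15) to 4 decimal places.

Euler: p_{n+1} = p_n + h·f(x_n, p_n).
x=1.000000, p=-1.100000: f=-0.962529 → p ← -1.100000 + 0.43·(-0.962529) = -1.513887
x=1.430000, p=-1.513887: f=-1.492671 → p ← -1.513887 + 0.43·(-1.492671) = -2.155736
x=1.860000, p=-2.155736: f=-2.576936 → p ← -2.155736 + 0.43·(-2.576936) = -3.263818
x=2.290000, p=-3.263818: f=-4.600331 → p ← -3.263818 + 0.43·(-4.600331) = -5.241961
x=2.720000, p=-5.241961: f=-8.187602 → p ← -5.241961 + 0.43·(-8.187602) = -8.762630
p(3.15) ≈ -8.7626

-8.7626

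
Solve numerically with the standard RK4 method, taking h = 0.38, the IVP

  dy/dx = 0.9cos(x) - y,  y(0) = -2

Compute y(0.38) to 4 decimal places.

RK4: k1 = f(x_n, y_n); k2 = f(x_n + h/2, y_n + (h/2)·k1); k3 = f(x_n + h/2, y_n + (h/2)·k2); k4 = f(x_n + h, y_n + h·k3); y_{n+1} = y_n + (h/6)·(k1 + 2k2 + 2k3 + k4).
x=0.000000, y=-2.000000:
  k1 = f(0.000000, -2.000000) = 2.900000
  k2 = f(0.190000, -1.449000) = 2.332804
  k3 = f(0.190000, -1.556767) = 2.440571
  k4 = f(0.380000, -1.072583) = 1.908381
  y ← -2.000000 + (0.38/6)·(k1 + 2k2 + 2k3 + k4) = -1.090842
y(0.38) ≈ -1.0908

-1.0908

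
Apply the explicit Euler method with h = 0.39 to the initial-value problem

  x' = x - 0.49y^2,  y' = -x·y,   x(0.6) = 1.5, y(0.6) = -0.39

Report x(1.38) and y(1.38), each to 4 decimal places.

2.8527, -0.0321

Euler on (x,y): x_{n+1} = x_n + h·x', y_{n+1} = y_n + h·y'.
0.600000: (1.500000, -0.390000); f=(1.425471, 0.585000) → (2.055934, -0.161850)
0.990000: (2.055934, -0.161850); f=(2.043098, 0.332753) → (2.852742, -0.032076)
(x(1.38), y(1.38)) ≈ (2.8527, -0.0321)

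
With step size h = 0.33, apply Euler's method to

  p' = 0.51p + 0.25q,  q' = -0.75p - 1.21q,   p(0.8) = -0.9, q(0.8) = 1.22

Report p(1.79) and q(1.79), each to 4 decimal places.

Euler on (p,q): p_{n+1} = p_n + h·p', q_{n+1} = q_n + h·q'.
0.800000: (-0.900000, 1.220000); f=(-0.154000, -0.801200) → (-0.950820, 0.955604)
1.130000: (-0.950820, 0.955604); f=(-0.246017, -0.443166) → (-1.032006, 0.809359)
1.460000: (-1.032006, 0.809359); f=(-0.323983, -0.205320) → (-1.138920, 0.741604)
(p(1.79), q(1.79)) ≈ (-1.1389, 0.7416)

-1.1389, 0.7416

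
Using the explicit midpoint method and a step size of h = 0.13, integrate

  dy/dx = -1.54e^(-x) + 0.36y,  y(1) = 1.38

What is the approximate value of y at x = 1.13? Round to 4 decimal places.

1.3754

Midpoint: k1 = f(x_n, y_n); k2 = f(x_n + h/2, y_n + (h/2)·k1); y_{n+1} = y_n + h·k2.
x=1.000000, y=1.380000:
  k1 = f(1.000000, 1.380000) = -0.069734
  k2 = f(1.065000, 1.375467) = -0.035713
  y ← 1.380000 + 0.13·(-0.035713) = 1.375357
y(1.13) ≈ 1.3754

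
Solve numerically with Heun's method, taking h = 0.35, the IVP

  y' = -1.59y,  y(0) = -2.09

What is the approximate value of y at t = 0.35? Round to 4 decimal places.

Heun: k1 = f(t_n, y_n); k2 = f(t_n + h, y_n + h·k1); y_{n+1} = y_n + (h/2)·(k1 + k2).
t=0.000000, y=-2.090000:
  k1 = f(0.000000, -2.090000) = 3.323100
  k2 = f(0.350000, -0.926915) = 1.473795
  y ← -2.090000 + (0.35/2)·(3.323100 + 1.473795) = -1.250543
y(0.35) ≈ -1.2505

-1.2505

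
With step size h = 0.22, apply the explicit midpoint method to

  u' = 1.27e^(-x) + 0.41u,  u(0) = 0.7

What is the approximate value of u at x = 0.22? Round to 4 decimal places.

1.0289

Midpoint: k1 = f(x_n, u_n); k2 = f(x_n + h/2, u_n + (h/2)·k1); u_{n+1} = u_n + h·k2.
x=0.000000, u=0.700000:
  k1 = f(0.000000, 0.700000) = 1.557000
  k2 = f(0.110000, 0.871270) = 1.494930
  u ← 0.700000 + 0.22·1.494930 = 1.028885
u(0.22) ≈ 1.0289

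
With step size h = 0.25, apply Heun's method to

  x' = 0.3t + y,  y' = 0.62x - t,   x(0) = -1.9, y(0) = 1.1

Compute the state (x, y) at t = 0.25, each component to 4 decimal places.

Heun on (x,y): k1 = f(t_n, state_n); k2 = f(t_n + h, state_n + h·k1); state_{n+1} = state_n + (h/2)·(k1 + k2).
0.000000: (-1.900000, 1.100000)
  k1 = (1.100000, -1.178000)
  predictor → (-1.625000, 0.805500)
  k2 = (0.880500, -1.257500)
  → (-1.652438, 0.795563)
(x(0.25), y(0.25)) ≈ (-1.6524, 0.7956)

-1.6524, 0.7956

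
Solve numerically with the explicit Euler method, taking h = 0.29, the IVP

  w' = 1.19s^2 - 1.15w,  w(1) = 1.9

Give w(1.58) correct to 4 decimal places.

Euler: w_{n+1} = w_n + h·f(s_n, w_n).
s=1.000000, w=1.900000: f=-0.995000 → w ← 1.900000 + 0.29·(-0.995000) = 1.611450
s=1.290000, w=1.611450: f=0.127112 → w ← 1.611450 + 0.29·0.127112 = 1.648312
w(1.58) ≈ 1.6483

1.6483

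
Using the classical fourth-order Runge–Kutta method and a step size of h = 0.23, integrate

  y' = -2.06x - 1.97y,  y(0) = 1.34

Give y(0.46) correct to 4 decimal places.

0.3769

RK4: k1 = f(x_n, y_n); k2 = f(x_n + h/2, y_n + (h/2)·k1); k3 = f(x_n + h/2, y_n + (h/2)·k2); k4 = f(x_n + h, y_n + h·k3); y_{n+1} = y_n + (h/6)·(k1 + 2k2 + 2k3 + k4).
x=0.000000, y=1.340000:
  k1 = f(0.000000, 1.340000) = -2.639800
  k2 = f(0.115000, 1.036423) = -2.278653
  k3 = f(0.115000, 1.077955) = -2.360471
  k4 = f(0.230000, 0.797092) = -2.044071
  y ← 1.340000 + (0.23/6)·(k1 + 2k2 + 2k3 + k4) = 0.804785
x=0.230000, y=0.804785:
  k1 = f(0.230000, 0.804785) = -2.059227
  k2 = f(0.345000, 0.567974) = -1.829609
  k3 = f(0.345000, 0.594380) = -1.881629
  k4 = f(0.460000, 0.372011) = -1.680461
  y ← 0.804785 + (0.23/6)·(k1 + 2k2 + 2k3 + k4) = 0.376902
y(0.46) ≈ 0.3769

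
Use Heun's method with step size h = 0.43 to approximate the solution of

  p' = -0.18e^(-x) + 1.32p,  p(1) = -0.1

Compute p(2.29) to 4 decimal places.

-0.6598

Heun: k1 = f(x_n, p_n); k2 = f(x_n + h, p_n + h·k1); p_{n+1} = p_n + (h/2)·(k1 + k2).
x=1.000000, p=-0.100000:
  k1 = f(1.000000, -0.100000) = -0.198218
  k2 = f(1.430000, -0.185234) = -0.287584
  p ← -0.100000 + (0.43/2)·(-0.198218 + (-0.287584)) = -0.204448
x=1.430000, p=-0.204448:
  k1 = f(1.430000, -0.204448) = -0.312946
  k2 = f(1.860000, -0.339015) = -0.475520
  p ← -0.204448 + (0.43/2)·(-0.312946 + (-0.475520)) = -0.373968
x=1.860000, p=-0.373968:
  k1 = f(1.860000, -0.373968) = -0.521659
  k2 = f(2.290000, -0.598281) = -0.807959
  p ← -0.373968 + (0.43/2)·(-0.521659 + (-0.807959)) = -0.659836
p(2.29) ≈ -0.6598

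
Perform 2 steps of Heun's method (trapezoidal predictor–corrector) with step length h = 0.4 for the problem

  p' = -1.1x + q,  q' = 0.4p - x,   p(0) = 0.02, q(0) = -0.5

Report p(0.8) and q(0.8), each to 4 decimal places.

-0.8090, -0.9086

Heun on (p,q): k1 = f(x_n, state_n); k2 = f(x_n + h, state_n + h·k1); state_{n+1} = state_n + (h/2)·(k1 + k2).
0.000000: (0.020000, -0.500000)
  k1 = (-0.500000, 0.008000)
  predictor → (-0.180000, -0.496800)
  k2 = (-0.936800, -0.472000)
  → (-0.267360, -0.592800)
0.400000: (-0.267360, -0.592800)
  k1 = (-1.032800, -0.506944)
  predictor → (-0.680480, -0.795578)
  k2 = (-1.675578, -1.072192)
  → (-0.809036, -0.908627)
(p(0.8), q(0.8)) ≈ (-0.8090, -0.9086)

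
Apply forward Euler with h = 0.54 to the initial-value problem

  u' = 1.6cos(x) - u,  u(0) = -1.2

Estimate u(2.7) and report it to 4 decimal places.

Euler: u_{n+1} = u_n + h·f(x_n, u_n).
x=0.000000, u=-1.200000: f=2.800000 → u ← -1.200000 + 0.54·2.800000 = 0.312000
x=0.540000, u=0.312000: f=1.060334 → u ← 0.312000 + 0.54·1.060334 = 0.884580
x=1.080000, u=0.884580: f=-0.130455 → u ← 0.884580 + 0.54·(-0.130455) = 0.814135
x=1.620000, u=0.814135: f=-0.892829 → u ← 0.814135 + 0.54·(-0.892829) = 0.332007
x=2.160000, u=0.332007: f=-1.221126 → u ← 0.332007 + 0.54·(-1.221126) = -0.327401
u(2.7) ≈ -0.3274

-0.3274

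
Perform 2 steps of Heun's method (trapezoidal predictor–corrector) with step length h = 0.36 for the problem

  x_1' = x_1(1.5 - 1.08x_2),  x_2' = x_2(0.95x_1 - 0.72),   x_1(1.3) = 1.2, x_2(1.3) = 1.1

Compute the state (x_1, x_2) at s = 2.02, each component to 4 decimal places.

1.2776, 1.5835

Heun on (x_1,x_2): k1 = f(s_n, state_n); k2 = f(s_n + h, state_n + h·k1); state_{n+1} = state_n + (h/2)·(k1 + k2).
1.300000: (1.200000, 1.100000)
  k1 = (0.374400, 0.462000)
  predictor → (1.334784, 1.266320)
  k2 = (0.176691, 0.694000)
  → (1.299196, 1.308080)
1.660000: (1.299196, 1.308080)
  k1 = (0.113386, 0.672663)
  predictor → (1.340015, 1.550239)
  k2 = (-0.233508, 0.857304)
  → (1.277574, 1.583474)
(x_1(2.02), x_2(2.02)) ≈ (1.2776, 1.5835)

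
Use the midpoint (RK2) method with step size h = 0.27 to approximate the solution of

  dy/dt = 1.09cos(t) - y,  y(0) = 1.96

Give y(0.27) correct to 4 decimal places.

1.7541

Midpoint: k1 = f(t_n, y_n); k2 = f(t_n + h/2, y_n + (h/2)·k1); y_{n+1} = y_n + h·k2.
t=0.000000, y=1.960000:
  k1 = f(0.000000, 1.960000) = -0.870000
  k2 = f(0.135000, 1.842550) = -0.762468
  y ← 1.960000 + 0.27·(-0.762468) = 1.754134
y(0.27) ≈ 1.7541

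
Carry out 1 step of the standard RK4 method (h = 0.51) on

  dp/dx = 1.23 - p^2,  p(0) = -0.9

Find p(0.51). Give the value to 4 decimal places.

-0.5696

RK4: k1 = f(x_n, p_n); k2 = f(x_n + h/2, p_n + (h/2)·k1); k3 = f(x_n + h/2, p_n + (h/2)·k2); k4 = f(x_n + h, p_n + h·k3); p_{n+1} = p_n + (h/6)·(k1 + 2k2 + 2k3 + k4).
x=0.000000, p=-0.900000:
  k1 = f(0.000000, -0.900000) = 0.420000
  k2 = f(0.255000, -0.792900) = 0.601310
  k3 = f(0.255000, -0.746666) = 0.672490
  k4 = f(0.510000, -0.557030) = 0.919717
  p ← -0.900000 + (0.51/6)·(k1 + 2k2 + 2k3 + k4) = -0.569578
p(0.51) ≈ -0.5696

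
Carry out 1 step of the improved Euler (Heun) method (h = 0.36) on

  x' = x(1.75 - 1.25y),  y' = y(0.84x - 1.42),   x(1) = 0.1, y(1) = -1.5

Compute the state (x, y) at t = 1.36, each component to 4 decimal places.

Heun on (x,y): k1 = f(t_n, state_n); k2 = f(t_n + h, state_n + h·k1); state_{n+1} = state_n + (h/2)·(k1 + k2).
1.000000: (0.100000, -1.500000)
  k1 = (0.362500, 2.004000)
  predictor → (0.230500, -0.778560)
  k2 = (0.627698, 0.954810)
  → (0.278236, -0.967414)
(x(1.36), y(1.36)) ≈ (0.2782, -0.9674)

0.2782, -0.9674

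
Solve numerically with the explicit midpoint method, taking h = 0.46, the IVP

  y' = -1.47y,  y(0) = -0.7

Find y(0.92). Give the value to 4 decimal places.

Midpoint: k1 = f(t_n, y_n); k2 = f(t_n + h/2, y_n + (h/2)·k1); y_{n+1} = y_n + h·k2.
t=0.000000, y=-0.700000:
  k1 = f(0.000000, -0.700000) = 1.029000
  k2 = f(0.230000, -0.463330) = 0.681095
  y ← -0.700000 + 0.46·0.681095 = -0.386696
t=0.460000, y=-0.386696:
  k1 = f(0.460000, -0.386696) = 0.568443
  k2 = f(0.690000, -0.255954) = 0.376253
  y ← -0.386696 + 0.46·0.376253 = -0.213620
y(0.92) ≈ -0.2136

-0.2136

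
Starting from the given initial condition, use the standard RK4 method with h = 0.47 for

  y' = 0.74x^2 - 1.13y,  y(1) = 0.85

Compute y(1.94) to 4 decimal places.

1.3562

RK4: k1 = f(x_n, y_n); k2 = f(x_n + h/2, y_n + (h/2)·k1); k3 = f(x_n + h/2, y_n + (h/2)·k2); k4 = f(x_n + h, y_n + h·k3); y_{n+1} = y_n + (h/6)·(k1 + 2k2 + 2k3 + k4).
x=1.000000, y=0.850000:
  k1 = f(1.000000, 0.850000) = -0.220500
  k2 = f(1.235000, 0.798183) = 0.226720
  k3 = f(1.235000, 0.903279) = 0.107961
  k4 = f(1.470000, 0.900742) = 0.581228
  y ← 0.850000 + (0.47/6)·(k1 + 2k2 + 2k3 + k4) = 0.930690
x=1.470000, y=0.930690:
  k1 = f(1.470000, 0.930690) = 0.547386
  k2 = f(1.705000, 1.059326) = 0.954160
  k3 = f(1.705000, 1.154918) = 0.846141
  k4 = f(1.940000, 1.328377) = 1.283998
  y ← 0.930690 + (0.47/6)·(k1 + 2k2 + 2k3 + k4) = 1.356196
y(1.94) ≈ 1.3562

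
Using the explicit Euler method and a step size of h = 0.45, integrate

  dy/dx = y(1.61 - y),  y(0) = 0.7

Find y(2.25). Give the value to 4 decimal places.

Euler: y_{n+1} = y_n + h·f(x_n, y_n).
x=0.000000, y=0.700000: f=0.637000 → y ← 0.700000 + 0.45·0.637000 = 0.986650
x=0.450000, y=0.986650: f=0.615028 → y ← 0.986650 + 0.45·0.615028 = 1.263413
x=0.900000, y=1.263413: f=0.437883 → y ← 1.263413 + 0.45·0.437883 = 1.460460
x=1.350000, y=1.460460: f=0.218397 → y ← 1.460460 + 0.45·0.218397 = 1.558739
x=1.800000, y=1.558739: f=0.079903 → y ← 1.558739 + 0.45·0.079903 = 1.594695
y(2.25) ≈ 1.5947

1.5947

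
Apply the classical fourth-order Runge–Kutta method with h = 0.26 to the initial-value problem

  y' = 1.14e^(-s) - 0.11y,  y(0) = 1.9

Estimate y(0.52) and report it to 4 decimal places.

2.2425

RK4: k1 = f(s_n, y_n); k2 = f(s_n + h/2, y_n + (h/2)·k1); k3 = f(s_n + h/2, y_n + (h/2)·k2); k4 = f(s_n + h, y_n + h·k3); y_{n+1} = y_n + (h/6)·(k1 + 2k2 + 2k3 + k4).
s=0.000000, y=1.900000:
  k1 = f(0.000000, 1.900000) = 0.931000
  k2 = f(0.130000, 2.021030) = 0.778715
  k3 = f(0.130000, 2.001233) = 0.780893
  k4 = f(0.260000, 2.103032) = 0.647665
  y ← 1.900000 + (0.26/6)·(k1 + 2k2 + 2k3 + k4) = 2.103575
s=0.260000, y=2.103575:
  k1 = f(0.260000, 2.103575) = 0.647606
  k2 = f(0.390000, 2.187764) = 0.531191
  k3 = f(0.390000, 2.172630) = 0.532856
  k4 = f(0.520000, 2.242117) = 0.431121
  y ← 2.103575 + (0.26/6)·(k1 + 2k2 + 2k3 + k4) = 2.242537
y(0.52) ≈ 2.2425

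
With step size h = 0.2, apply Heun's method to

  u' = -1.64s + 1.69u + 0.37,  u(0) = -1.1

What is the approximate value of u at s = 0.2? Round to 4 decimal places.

-1.4809

Heun: k1 = f(s_n, u_n); k2 = f(s_n + h, u_n + h·k1); u_{n+1} = u_n + (h/2)·(k1 + k2).
s=0.000000, u=-1.100000:
  k1 = f(0.000000, -1.100000) = -1.489000
  k2 = f(0.200000, -1.397800) = -2.320282
  u ← -1.100000 + (0.2/2)·(-1.489000 + (-2.320282)) = -1.480928
u(0.2) ≈ -1.4809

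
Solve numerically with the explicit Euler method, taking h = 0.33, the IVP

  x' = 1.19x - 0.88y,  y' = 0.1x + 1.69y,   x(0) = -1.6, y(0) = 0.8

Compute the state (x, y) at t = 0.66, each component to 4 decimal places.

-3.7735, 1.7777

Euler on (x,y): x_{n+1} = x_n + h·x', y_{n+1} = y_n + h·y'.
0.000000: (-1.600000, 0.800000); f=(-2.608000, 1.192000) → (-2.460640, 1.193360)
0.330000: (-2.460640, 1.193360); f=(-3.978318, 1.770714) → (-3.773485, 1.777696)
(x(0.66), y(0.66)) ≈ (-3.7735, 1.7777)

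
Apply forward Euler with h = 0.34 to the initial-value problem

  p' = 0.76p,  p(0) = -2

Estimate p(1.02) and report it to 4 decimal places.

-3.9855

Euler: p_{n+1} = p_n + h·f(t_n, p_n).
t=0.000000, p=-2.000000: f=-1.520000 → p ← -2.000000 + 0.34·(-1.520000) = -2.516800
t=0.340000, p=-2.516800: f=-1.912768 → p ← -2.516800 + 0.34·(-1.912768) = -3.167141
t=0.680000, p=-3.167141: f=-2.407027 → p ← -3.167141 + 0.34·(-2.407027) = -3.985530
p(1.02) ≈ -3.9855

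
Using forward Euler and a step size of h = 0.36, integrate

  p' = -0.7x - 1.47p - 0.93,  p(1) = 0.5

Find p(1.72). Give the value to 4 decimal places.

-0.8430

Euler: p_{n+1} = p_n + h·f(x_n, p_n).
x=1.000000, p=0.500000: f=-2.365000 → p ← 0.500000 + 0.36·(-2.365000) = -0.351400
x=1.360000, p=-0.351400: f=-1.365442 → p ← -0.351400 + 0.36·(-1.365442) = -0.842959
p(1.72) ≈ -0.8430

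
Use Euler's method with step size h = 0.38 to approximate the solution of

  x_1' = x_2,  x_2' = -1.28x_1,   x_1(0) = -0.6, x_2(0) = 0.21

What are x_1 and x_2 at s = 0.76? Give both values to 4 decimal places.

-0.3295, 0.7549

Euler on (x_1,x_2): x_1_{n+1} = x_1_n + h·x_1', x_2_{n+1} = x_2_n + h·x_2'.
0.000000: (-0.600000, 0.210000); f=(0.210000, 0.768000) → (-0.520200, 0.501840)
0.380000: (-0.520200, 0.501840); f=(0.501840, 0.665856) → (-0.329501, 0.754865)
(x_1(0.76), x_2(0.76)) ≈ (-0.3295, 0.7549)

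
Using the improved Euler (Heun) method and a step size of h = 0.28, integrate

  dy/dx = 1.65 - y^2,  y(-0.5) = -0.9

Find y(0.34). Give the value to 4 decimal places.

0.2347

Heun: k1 = f(x_n, y_n); k2 = f(x_n + h, y_n + h·k1); y_{n+1} = y_n + (h/2)·(k1 + k2).
x=-0.500000, y=-0.900000:
  k1 = f(-0.500000, -0.900000) = 0.840000
  k2 = f(-0.220000, -0.664800) = 1.208041
  y ← -0.900000 + (0.28/2)·(0.840000 + 1.208041) = -0.613274
x=-0.220000, y=-0.613274:
  k1 = f(-0.220000, -0.613274) = 1.273895
  k2 = f(0.060000, -0.256584) = 1.584165
  y ← -0.613274 + (0.28/2)·(1.273895 + 1.584165) = -0.213146
x=0.060000, y=-0.213146:
  k1 = f(0.060000, -0.213146) = 1.604569
  k2 = f(0.340000, 0.236133) = 1.594241
  y ← -0.213146 + (0.28/2)·(1.604569 + 1.594241) = 0.234687
y(0.34) ≈ 0.2347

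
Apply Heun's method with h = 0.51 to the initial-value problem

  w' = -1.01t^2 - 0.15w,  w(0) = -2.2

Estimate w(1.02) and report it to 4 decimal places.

Heun: k1 = f(t_n, w_n); k2 = f(t_n + h, w_n + h·k1); w_{n+1} = w_n + (h/2)·(k1 + k2).
t=0.000000, w=-2.200000:
  k1 = f(0.000000, -2.200000) = 0.330000
  k2 = f(0.510000, -2.031700) = 0.042054
  w ← -2.200000 + (0.51/2)·(0.330000 + 0.042054) = -2.105126
t=0.510000, w=-2.105126:
  k1 = f(0.510000, -2.105126) = 0.053068
  k2 = f(1.020000, -2.078062) = -0.739095
  w ← -2.105126 + (0.51/2)·(0.053068 + (-0.739095)) = -2.280063
w(1.02) ≈ -2.2801

-2.2801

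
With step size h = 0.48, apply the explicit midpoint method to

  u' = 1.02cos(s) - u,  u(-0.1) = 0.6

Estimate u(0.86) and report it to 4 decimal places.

0.7651

Midpoint: k1 = f(s_n, u_n); k2 = f(s_n + h/2, u_n + (h/2)·k1); u_{n+1} = u_n + h·k2.
s=-0.100000, u=0.600000:
  k1 = f(-0.100000, 0.600000) = 0.414904
  k2 = f(0.140000, 0.699577) = 0.310443
  u ← 0.600000 + 0.48·0.310443 = 0.749013
s=0.380000, u=0.749013:
  k1 = f(0.380000, 0.749013) = 0.198225
  k2 = f(0.620000, 0.796587) = 0.033569
  u ← 0.749013 + 0.48·0.033569 = 0.765126
u(0.86) ≈ 0.7651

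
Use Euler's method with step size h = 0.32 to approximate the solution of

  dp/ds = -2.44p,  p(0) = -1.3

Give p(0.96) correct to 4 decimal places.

Euler: p_{n+1} = p_n + h·f(s_n, p_n).
s=0.000000, p=-1.300000: f=3.172000 → p ← -1.300000 + 0.32·3.172000 = -0.284960
s=0.320000, p=-0.284960: f=0.695302 → p ← -0.284960 + 0.32·0.695302 = -0.062463
s=0.640000, p=-0.062463: f=0.152410 → p ← -0.062463 + 0.32·0.152410 = -0.013692
p(0.96) ≈ -0.0137

-0.0137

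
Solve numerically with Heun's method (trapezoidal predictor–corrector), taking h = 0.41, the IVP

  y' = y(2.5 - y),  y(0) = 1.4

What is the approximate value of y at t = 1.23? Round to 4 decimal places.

2.3520

Heun: k1 = f(t_n, y_n); k2 = f(t_n + h, y_n + h·k1); y_{n+1} = y_n + (h/2)·(k1 + k2).
t=0.000000, y=1.400000:
  k1 = f(0.000000, 1.400000) = 1.540000
  k2 = f(0.410000, 2.031400) = 0.951914
  y ← 1.400000 + (0.41/2)·(1.540000 + 0.951914) = 1.910842
t=0.410000, y=1.910842:
  k1 = f(0.410000, 1.910842) = 1.125787
  k2 = f(0.820000, 2.372415) = 0.302684
  y ← 1.910842 + (0.41/2)·(1.125787 + 0.302684) = 2.203679
t=0.820000, y=2.203679:
  k1 = f(0.820000, 2.203679) = 0.652996
  k2 = f(1.230000, 2.471408) = 0.070664
  y ← 2.203679 + (0.41/2)·(0.652996 + 0.070664) = 2.352029
y(1.23) ≈ 2.3520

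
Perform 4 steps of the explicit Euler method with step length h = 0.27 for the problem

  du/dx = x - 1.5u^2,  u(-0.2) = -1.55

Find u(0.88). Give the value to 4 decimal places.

-123.8678

Euler: u_{n+1} = u_n + h·f(x_n, u_n).
x=-0.200000, u=-1.550000: f=-3.803750 → u ← -1.550000 + 0.27·(-3.803750) = -2.577013
x=0.070000, u=-2.577013: f=-9.891490 → u ← -2.577013 + 0.27·(-9.891490) = -5.247715
x=0.340000, u=-5.247715: f=-40.967767 → u ← -5.247715 + 0.27·(-40.967767) = -16.309012
x=0.610000, u=-16.309012: f=-398.365799 → u ← -16.309012 + 0.27·(-398.365799) = -123.867777
u(0.88) ≈ -123.8678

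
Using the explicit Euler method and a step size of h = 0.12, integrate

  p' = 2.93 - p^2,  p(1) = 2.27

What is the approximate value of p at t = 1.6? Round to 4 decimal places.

Euler: p_{n+1} = p_n + h·f(t_n, p_n).
t=1.000000, p=2.270000: f=-2.222900 → p ← 2.270000 + 0.12·(-2.222900) = 2.003252
t=1.120000, p=2.003252: f=-1.083019 → p ← 2.003252 + 0.12·(-1.083019) = 1.873290
t=1.240000, p=1.873290: f=-0.579215 → p ← 1.873290 + 0.12·(-0.579215) = 1.803784
t=1.360000, p=1.803784: f=-0.323637 → p ← 1.803784 + 0.12·(-0.323637) = 1.764948
t=1.480000, p=1.764948: f=-0.185040 → p ← 1.764948 + 0.12·(-0.185040) = 1.742743
p(1.6) ≈ 1.7427

1.7427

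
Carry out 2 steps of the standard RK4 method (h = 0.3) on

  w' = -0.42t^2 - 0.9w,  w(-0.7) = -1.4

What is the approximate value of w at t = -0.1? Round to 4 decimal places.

-0.8487

RK4: k1 = f(t_n, w_n); k2 = f(t_n + h/2, w_n + (h/2)·k1); k3 = f(t_n + h/2, w_n + (h/2)·k2); k4 = f(t_n + h, w_n + h·k3); w_{n+1} = w_n + (h/6)·(k1 + 2k2 + 2k3 + k4).
t=-0.700000, w=-1.400000:
  k1 = f(-0.700000, -1.400000) = 1.054200
  k2 = f(-0.550000, -1.241870) = 0.990633
  k3 = f(-0.550000, -1.251405) = 0.999215
  k4 = f(-0.400000, -1.100236) = 0.923012
  w ← -1.400000 + (0.3/6)·(k1 + 2k2 + 2k3 + k4) = -1.102155
t=-0.400000, w=-1.102155:
  k1 = f(-0.400000, -1.102155) = 0.924739
  k2 = f(-0.250000, -0.963444) = 0.840849
  k3 = f(-0.250000, -0.976027) = 0.852175
  k4 = f(-0.100000, -0.846502) = 0.757652
  w ← -1.102155 + (0.3/6)·(k1 + 2k2 + 2k3 + k4) = -0.848733
w(-0.1) ≈ -0.8487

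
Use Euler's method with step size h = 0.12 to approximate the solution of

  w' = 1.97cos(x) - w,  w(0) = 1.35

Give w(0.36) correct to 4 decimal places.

Euler: w_{n+1} = w_n + h·f(x_n, w_n).
x=0.000000, w=1.350000: f=0.620000 → w ← 1.350000 + 0.12·0.620000 = 1.424400
x=0.120000, w=1.424400: f=0.531433 → w ← 1.424400 + 0.12·0.531433 = 1.488172
x=0.240000, w=1.488172: f=0.425364 → w ← 1.488172 + 0.12·0.425364 = 1.539216
w(0.36) ≈ 1.5392

1.5392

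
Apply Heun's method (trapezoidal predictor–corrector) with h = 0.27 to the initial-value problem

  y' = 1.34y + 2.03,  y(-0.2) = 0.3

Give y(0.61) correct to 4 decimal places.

Heun: k1 = f(s_n, y_n); k2 = f(s_n + h, y_n + h·k1); y_{n+1} = y_n + (h/2)·(k1 + k2).
s=-0.200000, y=0.300000:
  k1 = f(-0.200000, 0.300000) = 2.432000
  k2 = f(0.070000, 0.956640) = 3.311898
  y ← 0.300000 + (0.27/2)·(2.432000 + 3.311898) = 1.075426
s=0.070000, y=1.075426:
  k1 = f(0.070000, 1.075426) = 3.471071
  k2 = f(0.340000, 2.012615) = 4.726905
  y ← 1.075426 + (0.27/2)·(3.471071 + 4.726905) = 2.182153
s=0.340000, y=2.182153:
  k1 = f(0.340000, 2.182153) = 4.954085
  k2 = f(0.610000, 3.519756) = 6.746473
  y ← 2.182153 + (0.27/2)·(4.954085 + 6.746473) = 3.761728
y(0.61) ≈ 3.7617

3.7617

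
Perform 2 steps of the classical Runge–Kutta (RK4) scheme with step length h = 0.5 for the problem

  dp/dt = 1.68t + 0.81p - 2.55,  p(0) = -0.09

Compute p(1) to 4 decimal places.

RK4: k1 = f(t_n, p_n); k2 = f(t_n + h/2, p_n + (h/2)·k1); k3 = f(t_n + h/2, p_n + (h/2)·k2); k4 = f(t_n + h, p_n + h·k3); p_{n+1} = p_n + (h/6)·(k1 + 2k2 + 2k3 + k4).
t=0.000000, p=-0.090000:
  k1 = f(0.000000, -0.090000) = -2.622900
  k2 = f(0.250000, -0.745725) = -2.734037
  k3 = f(0.250000, -0.773509) = -2.756543
  k4 = f(0.500000, -1.468271) = -2.899300
  p ← -0.090000 + (0.5/6)·(k1 + 2k2 + 2k3 + k4) = -1.465280
t=0.500000, p=-1.465280:
  k1 = f(0.500000, -1.465280) = -2.896877
  k2 = f(0.750000, -2.189499) = -3.063494
  k3 = f(0.750000, -2.231154) = -3.097234
  k4 = f(1.000000, -3.013897) = -3.311257
  p ← -1.465280 + (0.5/6)·(k1 + 2k2 + 2k3 + k4) = -3.009413
p(1) ≈ -3.0094

-3.0094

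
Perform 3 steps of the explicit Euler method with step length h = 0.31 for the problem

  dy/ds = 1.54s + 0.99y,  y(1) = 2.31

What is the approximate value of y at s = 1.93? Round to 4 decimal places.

7.5624

Euler: y_{n+1} = y_n + h·f(s_n, y_n).
s=1.000000, y=2.310000: f=3.826900 → y ← 2.310000 + 0.31·3.826900 = 3.496339
s=1.310000, y=3.496339: f=5.478776 → y ← 3.496339 + 0.31·5.478776 = 5.194759
s=1.620000, y=5.194759: f=7.637612 → y ← 5.194759 + 0.31·7.637612 = 7.562419
y(1.93) ≈ 7.5624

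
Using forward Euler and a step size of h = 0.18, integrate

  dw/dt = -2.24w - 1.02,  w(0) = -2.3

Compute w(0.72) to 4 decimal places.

Euler: w_{n+1} = w_n + h·f(t_n, w_n).
t=0.000000, w=-2.300000: f=4.132000 → w ← -2.300000 + 0.18·4.132000 = -1.556240
t=0.180000, w=-1.556240: f=2.465978 → w ← -1.556240 + 0.18·2.465978 = -1.112364
t=0.360000, w=-1.112364: f=1.471695 → w ← -1.112364 + 0.18·1.471695 = -0.847459
t=0.540000, w=-0.847459: f=0.878308 → w ← -0.847459 + 0.18·0.878308 = -0.689363
w(0.72) ≈ -0.6894

-0.6894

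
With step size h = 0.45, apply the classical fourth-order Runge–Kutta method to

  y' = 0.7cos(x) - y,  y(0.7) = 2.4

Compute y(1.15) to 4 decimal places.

1.6785

RK4: k1 = f(x_n, y_n); k2 = f(x_n + h/2, y_n + (h/2)·k1); k3 = f(x_n + h/2, y_n + (h/2)·k2); k4 = f(x_n + h, y_n + h·k3); y_{n+1} = y_n + (h/6)·(k1 + 2k2 + 2k3 + k4).
x=0.700000, y=2.400000:
  k1 = f(0.700000, 2.400000) = -1.864610
  k2 = f(0.925000, 1.980463) = -1.559178
  k3 = f(0.925000, 2.049185) = -1.627901
  k4 = f(1.150000, 1.667445) = -1.381504
  y ← 2.400000 + (0.45/6)·(k1 + 2k2 + 2k3 + k4) = 1.678480
y(1.15) ≈ 1.6785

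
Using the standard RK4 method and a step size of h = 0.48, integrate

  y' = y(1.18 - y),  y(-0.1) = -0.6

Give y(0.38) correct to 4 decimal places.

RK4: k1 = f(s_n, y_n); k2 = f(s_n + h/2, y_n + (h/2)·k1); k3 = f(s_n + h/2, y_n + (h/2)·k2); k4 = f(s_n + h, y_n + h·k3); y_{n+1} = y_n + (h/6)·(k1 + 2k2 + 2k3 + k4).
s=-0.100000, y=-0.600000:
  k1 = f(-0.100000, -0.600000) = -1.068000
  k2 = f(0.140000, -0.856320) = -1.743742
  k3 = f(0.140000, -1.018498) = -2.239166
  k4 = f(0.380000, -1.674800) = -4.781217
  y ← -0.600000 + (0.48/6)·(k1 + 2k2 + 2k3 + k4) = -1.705203
y(0.38) ≈ -1.7052

-1.7052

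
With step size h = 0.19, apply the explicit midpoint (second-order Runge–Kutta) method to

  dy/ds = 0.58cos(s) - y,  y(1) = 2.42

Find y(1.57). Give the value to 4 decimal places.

1.4358

Midpoint: k1 = f(s_n, y_n); k2 = f(s_n + h/2, y_n + (h/2)·k1); y_{n+1} = y_n + h·k2.
s=1.000000, y=2.420000:
  k1 = f(1.000000, 2.420000) = -2.106625
  k2 = f(1.095000, 2.219871) = -1.954204
  y ← 2.420000 + 0.19·(-1.954204) = 2.048701
s=1.190000, y=2.048701:
  k1 = f(1.190000, 2.048701) = -1.833139
  k2 = f(1.285000, 1.874553) = -1.711039
  y ← 2.048701 + 0.19·(-1.711039) = 1.723604
s=1.380000, y=1.723604:
  k1 = f(1.380000, 1.723604) = -1.613612
  k2 = f(1.475000, 1.570311) = -1.514834
  y ← 1.723604 + 0.19·(-1.514834) = 1.435786
y(1.57) ≈ 1.4358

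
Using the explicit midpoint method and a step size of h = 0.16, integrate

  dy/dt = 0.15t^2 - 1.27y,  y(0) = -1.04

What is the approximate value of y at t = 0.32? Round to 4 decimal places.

-0.6935

Midpoint: k1 = f(t_n, y_n); k2 = f(t_n + h/2, y_n + (h/2)·k1); y_{n+1} = y_n + h·k2.
t=0.000000, y=-1.040000:
  k1 = f(0.000000, -1.040000) = 1.320800
  k2 = f(0.080000, -0.934336) = 1.187567
  y ← -1.040000 + 0.16·1.187567 = -0.849989
t=0.160000, y=-0.849989:
  k1 = f(0.160000, -0.849989) = 1.083326
  k2 = f(0.240000, -0.763323) = 0.978060
  y ← -0.849989 + 0.16·0.978060 = -0.693500
y(0.32) ≈ -0.6935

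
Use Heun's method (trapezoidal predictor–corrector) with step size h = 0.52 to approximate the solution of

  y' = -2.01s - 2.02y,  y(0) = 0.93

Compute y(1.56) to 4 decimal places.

-1.0046

Heun: k1 = f(s_n, y_n); k2 = f(s_n + h, y_n + h·k1); y_{n+1} = y_n + (h/2)·(k1 + k2).
s=0.000000, y=0.930000:
  k1 = f(0.000000, 0.930000) = -1.878600
  k2 = f(0.520000, -0.046872) = -0.950519
  y ← 0.930000 + (0.52/2)·(-1.878600 + (-0.950519)) = 0.194429
s=0.520000, y=0.194429:
  k1 = f(0.520000, 0.194429) = -1.437947
  k2 = f(1.040000, -0.553303) = -0.972727
  y ← 0.194429 + (0.52/2)·(-1.437947 + (-0.972727)) = -0.432346
s=1.040000, y=-0.432346:
  k1 = f(1.040000, -0.432346) = -1.217061
  k2 = f(1.560000, -1.065218) = -0.983860
  y ← -0.432346 + (0.52/2)·(-1.217061 + (-0.983860)) = -1.004586
y(1.56) ≈ -1.0046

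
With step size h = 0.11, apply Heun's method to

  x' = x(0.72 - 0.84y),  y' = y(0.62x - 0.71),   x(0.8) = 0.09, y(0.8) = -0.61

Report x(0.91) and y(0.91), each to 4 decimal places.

Heun on (x,y): k1 = f(s_n, state_n); k2 = f(s_n + h, state_n + h·k1); state_{n+1} = state_n + (h/2)·(k1 + k2).
0.800000: (0.090000, -0.610000)
  k1 = (0.110916, 0.399062)
  predictor → (0.102201, -0.566103)
  k2 = (0.122184, 0.366062)
  → (0.102820, -0.567918)
(x(0.91), y(0.91)) ≈ (0.1028, -0.5679)

0.1028, -0.5679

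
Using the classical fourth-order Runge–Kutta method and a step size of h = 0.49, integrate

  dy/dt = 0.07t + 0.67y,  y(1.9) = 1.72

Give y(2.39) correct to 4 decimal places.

2.4749

RK4: k1 = f(t_n, y_n); k2 = f(t_n + h/2, y_n + (h/2)·k1); k3 = f(t_n + h/2, y_n + (h/2)·k2); k4 = f(t_n + h, y_n + h·k3); y_{n+1} = y_n + (h/6)·(k1 + 2k2 + 2k3 + k4).
t=1.900000, y=1.720000:
  k1 = f(1.900000, 1.720000) = 1.285400
  k2 = f(2.145000, 2.034923) = 1.513548
  k3 = f(2.145000, 2.090819) = 1.550999
  k4 = f(2.390000, 2.479989) = 1.828893
  y ← 1.720000 + (0.49/6)·(k1 + 2k2 + 2k3 + k4) = 2.474877
y(2.39) ≈ 2.4749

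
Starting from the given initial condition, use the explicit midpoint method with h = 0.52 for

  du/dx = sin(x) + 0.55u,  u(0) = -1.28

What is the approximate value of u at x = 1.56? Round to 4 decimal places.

-1.6555

Midpoint: k1 = f(x_n, u_n); k2 = f(x_n + h/2, u_n + (h/2)·k1); u_{n+1} = u_n + h·k2.
x=0.000000, u=-1.280000:
  k1 = f(0.000000, -1.280000) = -0.704000
  k2 = f(0.260000, -1.463040) = -0.547591
  u ← -1.280000 + 0.52·(-0.547591) = -1.564748
x=0.520000, u=-1.564748:
  k1 = f(0.520000, -1.564748) = -0.363731
  k2 = f(0.780000, -1.659318) = -0.209345
  u ← -1.564748 + 0.52·(-0.209345) = -1.673607
x=1.040000, u=-1.673607:
  k1 = f(1.040000, -1.673607) = -0.058080
  k2 = f(1.300000, -1.688708) = 0.034769
  u ← -1.673607 + 0.52·0.034769 = -1.655527
u(1.56) ≈ -1.6555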